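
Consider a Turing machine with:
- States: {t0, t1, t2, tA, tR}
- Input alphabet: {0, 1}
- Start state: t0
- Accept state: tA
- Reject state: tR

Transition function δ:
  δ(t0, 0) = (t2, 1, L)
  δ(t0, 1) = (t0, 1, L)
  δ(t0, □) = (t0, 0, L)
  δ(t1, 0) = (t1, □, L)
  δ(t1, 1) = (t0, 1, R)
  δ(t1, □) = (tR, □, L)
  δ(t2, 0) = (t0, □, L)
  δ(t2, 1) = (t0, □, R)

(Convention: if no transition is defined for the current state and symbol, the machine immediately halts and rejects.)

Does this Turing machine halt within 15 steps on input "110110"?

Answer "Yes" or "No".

Execution trace:
Initial: [t0]110110
Step 1: δ(t0, 1) = (t0, 1, L) → [t0]□110110
Step 2: δ(t0, □) = (t0, 0, L) → [t0]□0110110
Step 3: δ(t0, □) = (t0, 0, L) → [t0]□00110110
Step 4: δ(t0, □) = (t0, 0, L) → [t0]□000110110
Step 5: δ(t0, □) = (t0, 0, L) → [t0]□0000110110
Step 6: δ(t0, □) = (t0, 0, L) → [t0]□00000110110
Step 7: δ(t0, □) = (t0, 0, L) → [t0]□000000110110
Step 8: δ(t0, □) = (t0, 0, L) → [t0]□0000000110110
Step 9: δ(t0, □) = (t0, 0, L) → [t0]□00000000110110
Step 10: δ(t0, □) = (t0, 0, L) → [t0]□000000000110110
Step 11: δ(t0, □) = (t0, 0, L) → [t0]□0000000000110110
Step 12: δ(t0, □) = (t0, 0, L) → [t0]□00000000000110110
Step 13: δ(t0, □) = (t0, 0, L) → [t0]□000000000000110110
Step 14: δ(t0, □) = (t0, 0, L) → [t0]□0000000000000110110
Step 15: δ(t0, □) = (t0, 0, L) → [t0]□00000000000000110110

The machine has not reached a halting state after 15 steps.
The machine did not halt within the 15-step bound.

Answer: No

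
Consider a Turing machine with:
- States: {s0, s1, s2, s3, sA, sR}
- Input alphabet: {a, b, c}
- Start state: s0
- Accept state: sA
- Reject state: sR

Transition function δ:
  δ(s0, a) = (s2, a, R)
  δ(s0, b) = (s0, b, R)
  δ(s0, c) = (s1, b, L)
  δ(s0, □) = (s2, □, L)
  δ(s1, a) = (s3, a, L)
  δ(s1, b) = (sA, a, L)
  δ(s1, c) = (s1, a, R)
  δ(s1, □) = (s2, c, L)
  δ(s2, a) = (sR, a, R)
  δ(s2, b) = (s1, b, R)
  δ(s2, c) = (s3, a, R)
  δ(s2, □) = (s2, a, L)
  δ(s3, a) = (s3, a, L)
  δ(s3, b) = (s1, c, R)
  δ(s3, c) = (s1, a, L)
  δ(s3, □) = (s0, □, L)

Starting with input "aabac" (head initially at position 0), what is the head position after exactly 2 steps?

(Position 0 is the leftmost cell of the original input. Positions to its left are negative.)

Execution trace (head position shown):
Step 0: [s0]aabac  (head at position 0)
Step 1: move right → a[s2]abac  (head at position 1)
Step 2: move right → aa[sR]bac  (head at position 2)

After 2 steps, the head is at position 2.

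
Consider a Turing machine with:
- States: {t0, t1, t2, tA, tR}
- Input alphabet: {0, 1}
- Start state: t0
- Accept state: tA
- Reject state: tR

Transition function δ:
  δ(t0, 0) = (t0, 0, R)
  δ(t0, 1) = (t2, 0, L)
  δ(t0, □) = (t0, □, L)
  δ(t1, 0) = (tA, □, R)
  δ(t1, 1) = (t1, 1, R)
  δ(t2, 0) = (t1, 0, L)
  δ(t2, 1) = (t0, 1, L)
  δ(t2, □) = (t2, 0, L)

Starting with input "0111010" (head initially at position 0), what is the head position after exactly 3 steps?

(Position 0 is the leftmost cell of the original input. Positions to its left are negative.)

Execution trace (head position shown):
Step 0: [t0]0111010  (head at position 0)
Step 1: move right → 0[t0]111010  (head at position 1)
Step 2: move left → [t2]0011010  (head at position 0)
Step 3: move left → [t1]□0011010  (head at position -1)

After 3 steps, the head is at position -1.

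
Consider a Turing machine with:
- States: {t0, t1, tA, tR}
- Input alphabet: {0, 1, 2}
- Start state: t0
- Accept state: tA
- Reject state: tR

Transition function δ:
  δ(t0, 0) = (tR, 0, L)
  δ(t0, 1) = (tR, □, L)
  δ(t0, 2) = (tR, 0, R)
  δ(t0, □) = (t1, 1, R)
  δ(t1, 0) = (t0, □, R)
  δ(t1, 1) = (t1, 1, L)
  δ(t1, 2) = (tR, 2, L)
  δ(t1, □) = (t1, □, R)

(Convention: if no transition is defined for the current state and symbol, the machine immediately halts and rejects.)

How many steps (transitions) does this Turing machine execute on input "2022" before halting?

Execution trace:
Initial: [t0]2022
Step 1: δ(t0, 2) = (tR, 0, R) → 0[tR]022

The machine reaches the reject state tR and halts.

The machine executed 1 step before halting.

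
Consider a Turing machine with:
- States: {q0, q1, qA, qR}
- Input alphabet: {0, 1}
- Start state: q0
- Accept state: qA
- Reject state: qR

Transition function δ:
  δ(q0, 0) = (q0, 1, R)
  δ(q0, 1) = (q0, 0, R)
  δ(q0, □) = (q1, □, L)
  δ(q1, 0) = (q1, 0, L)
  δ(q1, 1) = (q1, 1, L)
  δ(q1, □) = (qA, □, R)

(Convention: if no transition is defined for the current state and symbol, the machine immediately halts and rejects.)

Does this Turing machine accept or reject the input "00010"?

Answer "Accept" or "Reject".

Execution trace:
Initial: [q0]00010
Step 1: δ(q0, 0) = (q0, 1, R) → 1[q0]0010
Step 2: δ(q0, 0) = (q0, 1, R) → 11[q0]010
Step 3: δ(q0, 0) = (q0, 1, R) → 111[q0]10
Step 4: δ(q0, 1) = (q0, 0, R) → 1110[q0]0
Step 5: δ(q0, 0) = (q0, 1, R) → 11101[q0]□
Step 6: δ(q0, □) = (q1, □, L) → 1110[q1]1□
Step 7: δ(q1, 1) = (q1, 1, L) → 111[q1]01□
Step 8: δ(q1, 0) = (q1, 0, L) → 11[q1]101□
Step 9: δ(q1, 1) = (q1, 1, L) → 1[q1]1101□
Step 10: δ(q1, 1) = (q1, 1, L) → [q1]11101□
Step 11: δ(q1, 1) = (q1, 1, L) → [q1]□11101□
Step 12: δ(q1, □) = (qA, □, R) → □[qA]11101□

The machine reaches the accept state qA and halts.

Answer: Accept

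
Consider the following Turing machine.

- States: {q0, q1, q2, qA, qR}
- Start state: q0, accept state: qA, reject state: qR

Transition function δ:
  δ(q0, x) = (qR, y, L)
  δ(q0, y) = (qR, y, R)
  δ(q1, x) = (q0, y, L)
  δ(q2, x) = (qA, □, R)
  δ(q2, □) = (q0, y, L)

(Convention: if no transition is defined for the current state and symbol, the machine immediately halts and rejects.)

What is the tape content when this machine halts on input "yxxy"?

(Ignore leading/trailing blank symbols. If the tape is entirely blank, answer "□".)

Execution trace:
Initial: [q0]yxxy
Step 1: δ(q0, y) = (qR, y, R) → y[qR]xxy

The machine reaches the reject state qR and halts.

Final tape (ignoring leading/trailing blanks): yxxy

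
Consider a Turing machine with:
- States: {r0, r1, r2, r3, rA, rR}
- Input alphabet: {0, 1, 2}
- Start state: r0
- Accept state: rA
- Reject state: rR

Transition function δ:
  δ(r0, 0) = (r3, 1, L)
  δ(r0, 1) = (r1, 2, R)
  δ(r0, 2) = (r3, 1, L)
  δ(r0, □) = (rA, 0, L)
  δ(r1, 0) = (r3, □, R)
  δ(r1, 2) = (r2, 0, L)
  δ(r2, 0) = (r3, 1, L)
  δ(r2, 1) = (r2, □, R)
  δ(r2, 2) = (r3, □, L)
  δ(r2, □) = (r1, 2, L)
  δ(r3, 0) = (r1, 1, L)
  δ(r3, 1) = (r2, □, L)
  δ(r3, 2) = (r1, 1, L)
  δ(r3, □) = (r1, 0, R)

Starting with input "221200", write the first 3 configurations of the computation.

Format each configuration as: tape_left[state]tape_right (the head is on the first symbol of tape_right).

Transitions applied:
Step 1: δ(r0, 2) = (r3, 1, L)
Step 2: δ(r3, □) = (r1, 0, R)

The first 3 configurations are:
[r0]221200 ⊢ [r3]□121200 ⊢ 0[r1]121200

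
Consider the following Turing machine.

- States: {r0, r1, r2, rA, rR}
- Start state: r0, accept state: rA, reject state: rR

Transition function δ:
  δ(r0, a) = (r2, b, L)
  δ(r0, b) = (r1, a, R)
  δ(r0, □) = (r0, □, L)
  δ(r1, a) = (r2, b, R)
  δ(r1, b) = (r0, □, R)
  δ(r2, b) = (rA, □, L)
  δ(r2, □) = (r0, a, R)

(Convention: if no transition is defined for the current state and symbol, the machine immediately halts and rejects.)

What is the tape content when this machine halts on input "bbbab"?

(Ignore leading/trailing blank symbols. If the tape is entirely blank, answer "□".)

Execution trace:
Initial: [r0]bbbab
Step 1: δ(r0, b) = (r1, a, R) → a[r1]bbab
Step 2: δ(r1, b) = (r0, □, R) → a□[r0]bab
Step 3: δ(r0, b) = (r1, a, R) → a□a[r1]ab
Step 4: δ(r1, a) = (r2, b, R) → a□ab[r2]b
Step 5: δ(r2, b) = (rA, □, L) → a□a[rA]b□

The machine reaches the accept state rA and halts.

Final tape (ignoring leading/trailing blanks): a□ab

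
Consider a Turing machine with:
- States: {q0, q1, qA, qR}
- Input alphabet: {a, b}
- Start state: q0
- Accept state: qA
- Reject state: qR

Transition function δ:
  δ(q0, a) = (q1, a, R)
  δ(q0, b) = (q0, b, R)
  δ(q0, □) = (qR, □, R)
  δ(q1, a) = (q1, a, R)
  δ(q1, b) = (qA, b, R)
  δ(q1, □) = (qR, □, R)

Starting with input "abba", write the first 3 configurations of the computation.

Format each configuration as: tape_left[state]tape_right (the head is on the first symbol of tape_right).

Transitions applied:
Step 1: δ(q0, a) = (q1, a, R)
Step 2: δ(q1, b) = (qA, b, R)

The first 3 configurations are:
[q0]abba ⊢ a[q1]bba ⊢ ab[qA]ba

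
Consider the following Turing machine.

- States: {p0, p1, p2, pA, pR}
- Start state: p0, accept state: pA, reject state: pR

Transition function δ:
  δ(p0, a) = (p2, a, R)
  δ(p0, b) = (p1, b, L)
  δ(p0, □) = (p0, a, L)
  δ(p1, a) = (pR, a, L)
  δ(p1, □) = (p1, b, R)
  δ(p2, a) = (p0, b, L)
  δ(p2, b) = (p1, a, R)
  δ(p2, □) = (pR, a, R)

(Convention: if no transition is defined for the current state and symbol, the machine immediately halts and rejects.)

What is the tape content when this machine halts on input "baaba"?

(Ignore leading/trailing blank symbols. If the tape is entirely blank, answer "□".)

Execution trace:
Initial: [p0]baaba
Step 1: δ(p0, b) = (p1, b, L) → [p1]□baaba
Step 2: δ(p1, □) = (p1, b, R) → b[p1]baaba

No transition is defined for δ(p1, b). By convention the machine halts and rejects.

Final tape (ignoring leading/trailing blanks): bbaaba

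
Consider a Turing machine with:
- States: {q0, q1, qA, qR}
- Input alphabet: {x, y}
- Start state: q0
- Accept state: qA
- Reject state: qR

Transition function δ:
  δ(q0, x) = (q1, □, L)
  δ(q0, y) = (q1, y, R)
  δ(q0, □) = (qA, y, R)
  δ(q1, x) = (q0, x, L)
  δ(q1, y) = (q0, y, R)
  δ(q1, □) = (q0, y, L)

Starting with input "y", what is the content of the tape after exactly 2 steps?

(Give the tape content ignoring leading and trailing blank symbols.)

Execution trace:
Initial: [q0]y
Step 1: δ(q0, y) = (q1, y, R) → y[q1]□
Step 2: δ(q1, □) = (q0, y, L) → [q0]yy

After 2 steps, the tape (ignoring leading/trailing blanks) is: yy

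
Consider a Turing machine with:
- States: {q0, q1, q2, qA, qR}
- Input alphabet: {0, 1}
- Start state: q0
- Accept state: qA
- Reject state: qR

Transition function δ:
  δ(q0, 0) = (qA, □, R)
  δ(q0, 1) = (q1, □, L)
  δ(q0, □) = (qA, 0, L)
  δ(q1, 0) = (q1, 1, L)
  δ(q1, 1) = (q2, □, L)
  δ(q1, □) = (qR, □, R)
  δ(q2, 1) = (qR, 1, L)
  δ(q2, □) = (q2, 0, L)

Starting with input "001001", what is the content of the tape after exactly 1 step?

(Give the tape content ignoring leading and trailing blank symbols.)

Execution trace:
Initial: [q0]001001
Step 1: δ(q0, 0) = (qA, □, R) → □[qA]01001

The machine reaches the accept state qA and halts.

After 1 step, the tape (ignoring leading/trailing blanks) is: 01001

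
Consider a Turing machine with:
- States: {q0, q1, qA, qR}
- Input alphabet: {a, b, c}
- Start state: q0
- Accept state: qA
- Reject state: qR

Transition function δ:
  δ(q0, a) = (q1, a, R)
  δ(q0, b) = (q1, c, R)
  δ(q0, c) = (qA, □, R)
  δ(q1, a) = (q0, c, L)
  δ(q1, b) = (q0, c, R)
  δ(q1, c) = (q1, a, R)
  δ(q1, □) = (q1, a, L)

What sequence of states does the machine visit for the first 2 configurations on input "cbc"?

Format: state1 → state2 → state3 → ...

Execution trace:
Initial: [q0]cbc
Step 1: δ(q0, c) = (qA, □, R) → □[qA]bc

The machine reaches the accept state qA and halts.

State sequence: q0 → qA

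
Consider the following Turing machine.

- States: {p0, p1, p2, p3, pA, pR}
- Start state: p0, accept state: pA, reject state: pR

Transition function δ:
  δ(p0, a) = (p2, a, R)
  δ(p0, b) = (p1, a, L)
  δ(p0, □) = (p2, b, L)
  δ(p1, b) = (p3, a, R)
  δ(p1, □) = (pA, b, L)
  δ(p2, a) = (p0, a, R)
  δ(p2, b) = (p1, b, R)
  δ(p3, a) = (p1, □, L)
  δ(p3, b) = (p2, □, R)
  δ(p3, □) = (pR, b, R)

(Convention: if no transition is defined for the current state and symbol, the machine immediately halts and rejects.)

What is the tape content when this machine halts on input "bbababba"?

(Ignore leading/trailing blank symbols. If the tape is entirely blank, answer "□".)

Execution trace:
Initial: [p0]bbababba
Step 1: δ(p0, b) = (p1, a, L) → [p1]□abababba
Step 2: δ(p1, □) = (pA, b, L) → [pA]□babababba

The machine reaches the accept state pA and halts.

Final tape (ignoring leading/trailing blanks): babababba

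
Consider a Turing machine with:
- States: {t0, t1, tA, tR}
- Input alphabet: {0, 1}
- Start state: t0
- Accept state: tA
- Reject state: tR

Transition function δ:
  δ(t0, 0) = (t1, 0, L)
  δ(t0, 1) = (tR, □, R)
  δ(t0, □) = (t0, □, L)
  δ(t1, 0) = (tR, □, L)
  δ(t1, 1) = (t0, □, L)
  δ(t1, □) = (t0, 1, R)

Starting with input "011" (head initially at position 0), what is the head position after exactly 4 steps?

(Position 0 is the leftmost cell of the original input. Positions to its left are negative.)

Execution trace (head position shown):
Step 0: [t0]011  (head at position 0)
Step 1: move left → [t1]□011  (head at position -1)
Step 2: move right → 1[t0]011  (head at position 0)
Step 3: move left → [t1]1011  (head at position -1)
Step 4: move left → [t0]□□011  (head at position -2)

After 4 steps, the head is at position -2.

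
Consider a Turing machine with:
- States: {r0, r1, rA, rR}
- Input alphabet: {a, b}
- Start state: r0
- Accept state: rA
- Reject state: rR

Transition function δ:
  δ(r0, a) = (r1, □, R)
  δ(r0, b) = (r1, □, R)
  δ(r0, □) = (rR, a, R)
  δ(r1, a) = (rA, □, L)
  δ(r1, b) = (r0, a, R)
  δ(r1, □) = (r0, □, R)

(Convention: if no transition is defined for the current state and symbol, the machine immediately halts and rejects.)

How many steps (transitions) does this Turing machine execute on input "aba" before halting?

Execution trace:
Initial: [r0]aba
Step 1: δ(r0, a) = (r1, □, R) → □[r1]ba
Step 2: δ(r1, b) = (r0, a, R) → □a[r0]a
Step 3: δ(r0, a) = (r1, □, R) → □a□[r1]□
Step 4: δ(r1, □) = (r0, □, R) → □a□□[r0]□
Step 5: δ(r0, □) = (rR, a, R) → □a□□a[rR]□

The machine reaches the reject state rR and halts.

The machine executed 5 steps before halting.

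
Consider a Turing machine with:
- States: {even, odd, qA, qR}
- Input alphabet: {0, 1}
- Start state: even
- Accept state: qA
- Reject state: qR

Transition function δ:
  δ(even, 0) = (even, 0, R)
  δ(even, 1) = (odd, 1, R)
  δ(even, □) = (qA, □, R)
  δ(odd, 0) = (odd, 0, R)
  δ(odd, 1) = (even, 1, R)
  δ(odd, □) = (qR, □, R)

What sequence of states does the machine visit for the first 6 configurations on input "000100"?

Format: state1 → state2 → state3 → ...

Execution trace:
Initial: [even]000100
Step 1: δ(even, 0) = (even, 0, R) → 0[even]00100
Step 2: δ(even, 0) = (even, 0, R) → 00[even]0100
Step 3: δ(even, 0) = (even, 0, R) → 000[even]100
Step 4: δ(even, 1) = (odd, 1, R) → 0001[odd]00
Step 5: δ(odd, 0) = (odd, 0, R) → 00010[odd]0

State sequence: even → even → even → even → odd → odd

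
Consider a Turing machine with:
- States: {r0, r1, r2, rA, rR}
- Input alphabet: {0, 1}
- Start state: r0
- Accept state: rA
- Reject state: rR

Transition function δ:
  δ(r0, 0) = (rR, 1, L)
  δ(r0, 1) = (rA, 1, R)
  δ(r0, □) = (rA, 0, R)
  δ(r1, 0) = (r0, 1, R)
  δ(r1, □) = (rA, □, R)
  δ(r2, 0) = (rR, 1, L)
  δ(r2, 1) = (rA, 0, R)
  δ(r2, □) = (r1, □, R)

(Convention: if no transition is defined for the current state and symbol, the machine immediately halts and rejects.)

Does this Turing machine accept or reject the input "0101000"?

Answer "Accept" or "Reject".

Execution trace:
Initial: [r0]0101000
Step 1: δ(r0, 0) = (rR, 1, L) → [rR]□1101000

The machine reaches the reject state rR and halts.

Answer: Reject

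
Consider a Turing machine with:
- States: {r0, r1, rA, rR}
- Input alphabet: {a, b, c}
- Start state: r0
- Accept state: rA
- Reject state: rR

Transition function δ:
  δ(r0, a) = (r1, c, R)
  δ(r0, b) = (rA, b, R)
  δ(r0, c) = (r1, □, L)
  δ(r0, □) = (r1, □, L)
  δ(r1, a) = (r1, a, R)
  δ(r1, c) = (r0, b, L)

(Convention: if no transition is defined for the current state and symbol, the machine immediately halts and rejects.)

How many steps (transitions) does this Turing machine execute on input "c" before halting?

Execution trace:
Initial: [r0]c
Step 1: δ(r0, c) = (r1, □, L) → [r1]□□

No transition is defined for δ(r1, □). By convention the machine halts and rejects.

The machine executed 1 step before halting.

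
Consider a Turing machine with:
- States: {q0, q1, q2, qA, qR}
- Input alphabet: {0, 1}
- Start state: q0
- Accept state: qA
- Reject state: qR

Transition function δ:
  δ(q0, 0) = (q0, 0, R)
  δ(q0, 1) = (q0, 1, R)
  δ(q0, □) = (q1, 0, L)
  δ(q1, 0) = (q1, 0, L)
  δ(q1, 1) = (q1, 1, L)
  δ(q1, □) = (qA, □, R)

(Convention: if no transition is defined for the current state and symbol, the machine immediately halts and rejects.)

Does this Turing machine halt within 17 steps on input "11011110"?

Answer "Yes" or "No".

Execution trace:
Initial: [q0]11011110
Step 1: δ(q0, 1) = (q0, 1, R) → 1[q0]1011110
Step 2: δ(q0, 1) = (q0, 1, R) → 11[q0]011110
Step 3: δ(q0, 0) = (q0, 0, R) → 110[q0]11110
Step 4: δ(q0, 1) = (q0, 1, R) → 1101[q0]1110
Step 5: δ(q0, 1) = (q0, 1, R) → 11011[q0]110
Step 6: δ(q0, 1) = (q0, 1, R) → 110111[q0]10
Step 7: δ(q0, 1) = (q0, 1, R) → 1101111[q0]0
Step 8: δ(q0, 0) = (q0, 0, R) → 11011110[q0]□
Step 9: δ(q0, □) = (q1, 0, L) → 1101111[q1]00
Step 10: δ(q1, 0) = (q1, 0, L) → 110111[q1]100
Step 11: δ(q1, 1) = (q1, 1, L) → 11011[q1]1100
Step 12: δ(q1, 1) = (q1, 1, L) → 1101[q1]11100
Step 13: δ(q1, 1) = (q1, 1, L) → 110[q1]111100
Step 14: δ(q1, 1) = (q1, 1, L) → 11[q1]0111100
Step 15: δ(q1, 0) = (q1, 0, L) → 1[q1]10111100
Step 16: δ(q1, 1) = (q1, 1, L) → [q1]110111100
Step 17: δ(q1, 1) = (q1, 1, L) → [q1]□110111100

The machine has not reached a halting state after 17 steps.
The machine did not halt within the 17-step bound.

Answer: No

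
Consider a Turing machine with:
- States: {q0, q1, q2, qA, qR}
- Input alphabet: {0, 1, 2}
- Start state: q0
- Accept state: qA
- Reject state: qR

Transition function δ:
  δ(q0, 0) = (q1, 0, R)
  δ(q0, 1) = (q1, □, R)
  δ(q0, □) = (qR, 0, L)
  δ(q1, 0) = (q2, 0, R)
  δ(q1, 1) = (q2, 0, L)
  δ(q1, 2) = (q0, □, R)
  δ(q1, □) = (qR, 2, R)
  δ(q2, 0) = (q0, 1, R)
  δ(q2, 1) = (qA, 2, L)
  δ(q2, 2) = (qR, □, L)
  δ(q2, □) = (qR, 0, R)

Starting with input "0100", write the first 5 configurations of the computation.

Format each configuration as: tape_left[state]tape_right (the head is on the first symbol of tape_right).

Transitions applied:
Step 1: δ(q0, 0) = (q1, 0, R)
Step 2: δ(q1, 1) = (q2, 0, L)
Step 3: δ(q2, 0) = (q0, 1, R)
Step 4: δ(q0, 0) = (q1, 0, R)

The first 5 configurations are:
[q0]0100 ⊢ 0[q1]100 ⊢ [q2]0000 ⊢ 1[q0]000 ⊢ 10[q1]00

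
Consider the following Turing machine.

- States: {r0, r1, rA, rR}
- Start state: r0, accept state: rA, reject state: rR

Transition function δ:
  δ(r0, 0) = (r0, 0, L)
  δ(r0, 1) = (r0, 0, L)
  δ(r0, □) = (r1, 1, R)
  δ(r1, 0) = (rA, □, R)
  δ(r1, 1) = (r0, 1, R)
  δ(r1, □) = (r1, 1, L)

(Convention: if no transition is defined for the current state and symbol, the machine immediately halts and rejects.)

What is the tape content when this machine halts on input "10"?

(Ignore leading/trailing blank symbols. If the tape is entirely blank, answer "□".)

Execution trace:
Initial: [r0]10
Step 1: δ(r0, 1) = (r0, 0, L) → [r0]□00
Step 2: δ(r0, □) = (r1, 1, R) → 1[r1]00
Step 3: δ(r1, 0) = (rA, □, R) → 1□[rA]0

The machine reaches the accept state rA and halts.

Final tape (ignoring leading/trailing blanks): 1□0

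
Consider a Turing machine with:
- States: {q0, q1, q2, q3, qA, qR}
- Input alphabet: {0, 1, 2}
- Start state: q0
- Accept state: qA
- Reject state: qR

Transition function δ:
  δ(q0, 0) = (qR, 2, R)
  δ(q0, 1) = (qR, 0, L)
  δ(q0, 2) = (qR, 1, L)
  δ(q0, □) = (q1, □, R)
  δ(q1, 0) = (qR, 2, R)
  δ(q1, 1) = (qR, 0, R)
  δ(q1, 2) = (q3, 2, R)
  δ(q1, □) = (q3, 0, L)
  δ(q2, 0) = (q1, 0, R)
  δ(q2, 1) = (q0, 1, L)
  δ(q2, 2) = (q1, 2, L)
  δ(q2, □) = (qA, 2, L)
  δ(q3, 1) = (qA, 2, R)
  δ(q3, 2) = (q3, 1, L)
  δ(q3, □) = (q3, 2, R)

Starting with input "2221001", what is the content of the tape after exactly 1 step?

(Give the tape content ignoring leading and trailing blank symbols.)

Execution trace:
Initial: [q0]2221001
Step 1: δ(q0, 2) = (qR, 1, L) → [qR]□1221001

The machine reaches the reject state qR and halts.

After 1 step, the tape (ignoring leading/trailing blanks) is: 1221001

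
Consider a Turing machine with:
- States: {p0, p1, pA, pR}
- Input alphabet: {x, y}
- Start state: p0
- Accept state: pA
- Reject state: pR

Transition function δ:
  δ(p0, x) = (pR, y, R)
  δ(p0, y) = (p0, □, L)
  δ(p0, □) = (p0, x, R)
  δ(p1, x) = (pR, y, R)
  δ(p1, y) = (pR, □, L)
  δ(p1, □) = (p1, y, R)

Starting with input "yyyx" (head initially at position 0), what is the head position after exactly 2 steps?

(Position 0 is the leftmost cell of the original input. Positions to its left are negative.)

Execution trace (head position shown):
Step 0: [p0]yyyx  (head at position 0)
Step 1: move left → [p0]□□yyx  (head at position -1)
Step 2: move right → x[p0]□yyx  (head at position 0)

After 2 steps, the head is at position 0.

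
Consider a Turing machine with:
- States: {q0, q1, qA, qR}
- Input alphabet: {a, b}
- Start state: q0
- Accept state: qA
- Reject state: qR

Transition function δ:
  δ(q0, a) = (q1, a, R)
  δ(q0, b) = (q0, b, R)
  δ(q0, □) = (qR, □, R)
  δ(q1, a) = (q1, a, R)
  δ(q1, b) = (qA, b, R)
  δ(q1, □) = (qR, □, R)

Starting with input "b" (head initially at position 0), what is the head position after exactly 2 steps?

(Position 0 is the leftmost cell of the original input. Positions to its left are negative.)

Execution trace (head position shown):
Step 0: [q0]b  (head at position 0)
Step 1: move right → b[q0]□  (head at position 1)
Step 2: move right → b□[qR]□  (head at position 2)

After 2 steps, the head is at position 2.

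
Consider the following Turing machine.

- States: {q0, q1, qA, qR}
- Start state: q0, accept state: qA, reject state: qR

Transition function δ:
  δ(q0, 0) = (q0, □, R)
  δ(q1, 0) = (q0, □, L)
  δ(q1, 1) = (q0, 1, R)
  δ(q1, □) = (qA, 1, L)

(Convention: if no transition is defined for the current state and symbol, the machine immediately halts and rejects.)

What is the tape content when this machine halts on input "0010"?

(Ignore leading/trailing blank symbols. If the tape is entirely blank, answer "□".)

Execution trace:
Initial: [q0]0010
Step 1: δ(q0, 0) = (q0, □, R) → □[q0]010
Step 2: δ(q0, 0) = (q0, □, R) → □□[q0]10

No transition is defined for δ(q0, 1). By convention the machine halts and rejects.

Final tape (ignoring leading/trailing blanks): 10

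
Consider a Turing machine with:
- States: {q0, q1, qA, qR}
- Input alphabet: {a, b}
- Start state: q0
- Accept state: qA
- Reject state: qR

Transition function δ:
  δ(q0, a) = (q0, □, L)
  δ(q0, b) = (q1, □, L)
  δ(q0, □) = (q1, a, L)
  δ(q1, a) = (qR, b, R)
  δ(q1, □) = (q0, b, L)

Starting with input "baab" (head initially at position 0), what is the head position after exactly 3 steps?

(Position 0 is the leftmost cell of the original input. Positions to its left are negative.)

Execution trace (head position shown):
Step 0: [q0]baab  (head at position 0)
Step 1: move left → [q1]□□aab  (head at position -1)
Step 2: move left → [q0]□b□aab  (head at position -2)
Step 3: move left → [q1]□ab□aab  (head at position -3)

After 3 steps, the head is at position -3.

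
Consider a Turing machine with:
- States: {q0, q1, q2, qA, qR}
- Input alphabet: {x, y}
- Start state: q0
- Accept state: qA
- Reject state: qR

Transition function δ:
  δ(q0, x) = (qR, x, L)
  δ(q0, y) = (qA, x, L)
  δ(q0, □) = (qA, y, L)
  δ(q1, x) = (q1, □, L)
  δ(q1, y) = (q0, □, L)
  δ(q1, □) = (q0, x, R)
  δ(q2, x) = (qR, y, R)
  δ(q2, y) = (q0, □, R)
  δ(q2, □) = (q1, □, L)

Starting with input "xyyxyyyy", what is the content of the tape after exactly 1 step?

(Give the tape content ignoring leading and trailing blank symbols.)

Execution trace:
Initial: [q0]xyyxyyyy
Step 1: δ(q0, x) = (qR, x, L) → [qR]□xyyxyyyy

The machine reaches the reject state qR and halts.

After 1 step, the tape (ignoring leading/trailing blanks) is: xyyxyyyy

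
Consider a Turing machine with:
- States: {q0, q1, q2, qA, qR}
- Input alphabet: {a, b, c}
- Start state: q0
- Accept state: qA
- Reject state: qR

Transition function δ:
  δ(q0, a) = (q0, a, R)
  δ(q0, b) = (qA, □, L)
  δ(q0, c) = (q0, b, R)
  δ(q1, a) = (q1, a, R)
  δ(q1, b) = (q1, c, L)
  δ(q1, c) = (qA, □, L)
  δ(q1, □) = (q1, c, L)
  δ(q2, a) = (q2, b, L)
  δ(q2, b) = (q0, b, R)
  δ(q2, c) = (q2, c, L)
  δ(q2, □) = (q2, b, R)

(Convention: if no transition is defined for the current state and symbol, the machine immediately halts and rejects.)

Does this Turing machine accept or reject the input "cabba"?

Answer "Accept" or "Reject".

Execution trace:
Initial: [q0]cabba
Step 1: δ(q0, c) = (q0, b, R) → b[q0]abba
Step 2: δ(q0, a) = (q0, a, R) → ba[q0]bba
Step 3: δ(q0, b) = (qA, □, L) → b[qA]a□ba

The machine reaches the accept state qA and halts.

Answer: Accept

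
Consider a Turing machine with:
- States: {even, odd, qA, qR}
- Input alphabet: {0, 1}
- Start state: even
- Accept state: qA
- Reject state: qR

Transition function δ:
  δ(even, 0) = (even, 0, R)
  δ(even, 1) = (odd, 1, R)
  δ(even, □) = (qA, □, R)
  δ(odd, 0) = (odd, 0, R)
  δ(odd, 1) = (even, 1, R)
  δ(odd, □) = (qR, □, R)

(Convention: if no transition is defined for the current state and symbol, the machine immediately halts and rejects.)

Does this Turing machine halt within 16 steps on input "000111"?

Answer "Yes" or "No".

Execution trace:
Initial: [even]000111
Step 1: δ(even, 0) = (even, 0, R) → 0[even]00111
Step 2: δ(even, 0) = (even, 0, R) → 00[even]0111
Step 3: δ(even, 0) = (even, 0, R) → 000[even]111
Step 4: δ(even, 1) = (odd, 1, R) → 0001[odd]11
Step 5: δ(odd, 1) = (even, 1, R) → 00011[even]1
Step 6: δ(even, 1) = (odd, 1, R) → 000111[odd]□
Step 7: δ(odd, □) = (qR, □, R) → 000111□[qR]□

The machine reaches the reject state qR and halts.
The machine halted after 7 steps (within the 16-step bound).

Answer: Yes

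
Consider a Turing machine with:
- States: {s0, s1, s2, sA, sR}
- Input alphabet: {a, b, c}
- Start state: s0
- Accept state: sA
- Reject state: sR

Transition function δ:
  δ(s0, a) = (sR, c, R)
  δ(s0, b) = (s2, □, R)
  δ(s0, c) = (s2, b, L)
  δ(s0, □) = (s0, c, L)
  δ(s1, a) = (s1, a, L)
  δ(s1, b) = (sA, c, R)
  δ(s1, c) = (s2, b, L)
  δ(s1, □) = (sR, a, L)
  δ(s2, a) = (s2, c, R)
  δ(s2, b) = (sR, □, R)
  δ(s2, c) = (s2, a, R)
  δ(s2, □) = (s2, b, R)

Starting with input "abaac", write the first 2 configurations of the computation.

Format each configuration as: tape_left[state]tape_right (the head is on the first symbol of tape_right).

Transitions applied:
Step 1: δ(s0, a) = (sR, c, R)

The first 2 configurations are:
[s0]abaac ⊢ c[sR]baac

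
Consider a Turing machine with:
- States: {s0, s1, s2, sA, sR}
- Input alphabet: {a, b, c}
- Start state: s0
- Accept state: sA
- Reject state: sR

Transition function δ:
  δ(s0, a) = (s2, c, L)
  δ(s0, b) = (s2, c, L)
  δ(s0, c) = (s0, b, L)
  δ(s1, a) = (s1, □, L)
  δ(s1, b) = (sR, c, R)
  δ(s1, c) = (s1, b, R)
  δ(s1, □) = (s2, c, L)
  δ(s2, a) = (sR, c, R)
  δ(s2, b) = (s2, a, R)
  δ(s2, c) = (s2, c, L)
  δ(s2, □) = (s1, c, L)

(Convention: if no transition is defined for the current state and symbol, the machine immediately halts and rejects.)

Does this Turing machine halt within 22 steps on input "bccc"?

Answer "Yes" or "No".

Execution trace:
Initial: [s0]bccc
Step 1: δ(s0, b) = (s2, c, L) → [s2]□cccc
Step 2: δ(s2, □) = (s1, c, L) → [s1]□ccccc
Step 3: δ(s1, □) = (s2, c, L) → [s2]□cccccc
Step 4: δ(s2, □) = (s1, c, L) → [s1]□ccccccc
Step 5: δ(s1, □) = (s2, c, L) → [s2]□cccccccc
Step 6: δ(s2, □) = (s1, c, L) → [s1]□ccccccccc
Step 7: δ(s1, □) = (s2, c, L) → [s2]□cccccccccc
Step 8: δ(s2, □) = (s1, c, L) → [s1]□ccccccccccc
Step 9: δ(s1, □) = (s2, c, L) → [s2]□cccccccccccc
Step 10: δ(s2, □) = (s1, c, L) → [s1]□ccccccccccccc
Step 11: δ(s1, □) = (s2, c, L) → [s2]□cccccccccccccc
Step 12: δ(s2, □) = (s1, c, L) → [s1]□ccccccccccccccc
Step 13: δ(s1, □) = (s2, c, L) → [s2]□cccccccccccccccc
Step 14: δ(s2, □) = (s1, c, L) → [s1]□ccccccccccccccccc
Step 15: δ(s1, □) = (s2, c, L) → [s2]□cccccccccccccccccc
Step 16: δ(s2, □) = (s1, c, L) → [s1]□ccccccccccccccccccc
Step 17: δ(s1, □) = (s2, c, L) → [s2]□cccccccccccccccccccc
Step 18: δ(s2, □) = (s1, c, L) → [s1]□ccccccccccccccccccccc
Step 19: δ(s1, □) = (s2, c, L) → [s2]□cccccccccccccccccccccc
Step 20: δ(s2, □) = (s1, c, L) → [s1]□ccccccccccccccccccccccc
Step 21: δ(s1, □) = (s2, c, L) → [s2]□cccccccccccccccccccccccc
Step 22: δ(s2, □) = (s1, c, L) → [s1]□ccccccccccccccccccccccccc

The machine has not reached a halting state after 22 steps.
The machine did not halt within the 22-step bound.

Answer: No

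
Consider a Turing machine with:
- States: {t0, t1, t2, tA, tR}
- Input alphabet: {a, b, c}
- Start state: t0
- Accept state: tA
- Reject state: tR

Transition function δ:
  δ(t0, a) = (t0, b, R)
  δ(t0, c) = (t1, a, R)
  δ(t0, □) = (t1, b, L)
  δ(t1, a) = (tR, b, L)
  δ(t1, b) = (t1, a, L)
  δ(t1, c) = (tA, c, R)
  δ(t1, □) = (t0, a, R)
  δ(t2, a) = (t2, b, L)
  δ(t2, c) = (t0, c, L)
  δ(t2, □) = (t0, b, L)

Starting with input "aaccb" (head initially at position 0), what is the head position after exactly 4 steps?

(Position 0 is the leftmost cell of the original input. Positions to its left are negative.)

Execution trace (head position shown):
Step 0: [t0]aaccb  (head at position 0)
Step 1: move right → b[t0]accb  (head at position 1)
Step 2: move right → bb[t0]ccb  (head at position 2)
Step 3: move right → bba[t1]cb  (head at position 3)
Step 4: move right → bbac[tA]b  (head at position 4)

After 4 steps, the head is at position 4.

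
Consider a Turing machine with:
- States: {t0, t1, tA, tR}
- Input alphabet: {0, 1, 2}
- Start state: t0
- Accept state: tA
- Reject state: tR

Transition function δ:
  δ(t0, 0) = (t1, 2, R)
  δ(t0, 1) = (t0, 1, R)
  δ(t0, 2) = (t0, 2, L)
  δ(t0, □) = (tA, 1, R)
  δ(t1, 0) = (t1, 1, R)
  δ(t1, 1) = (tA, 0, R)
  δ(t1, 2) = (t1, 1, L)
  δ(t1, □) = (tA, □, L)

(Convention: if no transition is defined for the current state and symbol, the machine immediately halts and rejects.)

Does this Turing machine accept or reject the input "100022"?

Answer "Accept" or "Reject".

Execution trace:
Initial: [t0]100022
Step 1: δ(t0, 1) = (t0, 1, R) → 1[t0]00022
Step 2: δ(t0, 0) = (t1, 2, R) → 12[t1]0022
Step 3: δ(t1, 0) = (t1, 1, R) → 121[t1]022
Step 4: δ(t1, 0) = (t1, 1, R) → 1211[t1]22
Step 5: δ(t1, 2) = (t1, 1, L) → 121[t1]112
Step 6: δ(t1, 1) = (tA, 0, R) → 1210[tA]12

The machine reaches the accept state tA and halts.

Answer: Accept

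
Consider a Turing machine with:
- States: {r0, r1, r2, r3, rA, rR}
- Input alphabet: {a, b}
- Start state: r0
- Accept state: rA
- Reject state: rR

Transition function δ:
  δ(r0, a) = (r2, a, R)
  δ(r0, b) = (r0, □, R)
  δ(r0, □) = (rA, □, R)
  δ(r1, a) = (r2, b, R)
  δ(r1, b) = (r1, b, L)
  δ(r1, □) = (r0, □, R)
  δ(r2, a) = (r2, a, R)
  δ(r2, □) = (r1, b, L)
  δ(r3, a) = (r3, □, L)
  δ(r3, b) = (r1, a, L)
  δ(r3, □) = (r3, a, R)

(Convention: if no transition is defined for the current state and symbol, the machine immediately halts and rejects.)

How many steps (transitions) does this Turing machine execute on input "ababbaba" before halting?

Execution trace:
Initial: [r0]ababbaba
Step 1: δ(r0, a) = (r2, a, R) → a[r2]babbaba

No transition is defined for δ(r2, b). By convention the machine halts and rejects.

The machine executed 1 step before halting.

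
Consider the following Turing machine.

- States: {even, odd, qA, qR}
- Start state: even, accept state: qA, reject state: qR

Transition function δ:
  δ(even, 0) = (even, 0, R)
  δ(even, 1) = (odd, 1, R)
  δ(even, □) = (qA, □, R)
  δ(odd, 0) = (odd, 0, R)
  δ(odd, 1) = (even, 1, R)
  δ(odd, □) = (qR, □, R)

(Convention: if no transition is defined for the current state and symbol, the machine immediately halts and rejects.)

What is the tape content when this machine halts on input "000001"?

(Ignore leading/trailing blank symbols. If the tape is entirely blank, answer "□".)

Execution trace:
Initial: [even]000001
Step 1: δ(even, 0) = (even, 0, R) → 0[even]00001
Step 2: δ(even, 0) = (even, 0, R) → 00[even]0001
Step 3: δ(even, 0) = (even, 0, R) → 000[even]001
Step 4: δ(even, 0) = (even, 0, R) → 0000[even]01
Step 5: δ(even, 0) = (even, 0, R) → 00000[even]1
Step 6: δ(even, 1) = (odd, 1, R) → 000001[odd]□
Step 7: δ(odd, □) = (qR, □, R) → 000001□[qR]□

The machine reaches the reject state qR and halts.

Final tape (ignoring leading/trailing blanks): 000001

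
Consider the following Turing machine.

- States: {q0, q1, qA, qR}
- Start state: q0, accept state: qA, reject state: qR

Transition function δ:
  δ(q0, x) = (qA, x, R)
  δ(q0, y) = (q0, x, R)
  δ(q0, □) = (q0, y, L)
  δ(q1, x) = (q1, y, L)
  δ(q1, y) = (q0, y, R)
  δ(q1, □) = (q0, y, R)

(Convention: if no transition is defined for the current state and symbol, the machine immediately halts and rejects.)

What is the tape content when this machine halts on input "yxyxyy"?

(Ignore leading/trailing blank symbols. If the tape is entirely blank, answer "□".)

Execution trace:
Initial: [q0]yxyxyy
Step 1: δ(q0, y) = (q0, x, R) → x[q0]xyxyy
Step 2: δ(q0, x) = (qA, x, R) → xx[qA]yxyy

The machine reaches the accept state qA and halts.

Final tape (ignoring leading/trailing blanks): xxyxyy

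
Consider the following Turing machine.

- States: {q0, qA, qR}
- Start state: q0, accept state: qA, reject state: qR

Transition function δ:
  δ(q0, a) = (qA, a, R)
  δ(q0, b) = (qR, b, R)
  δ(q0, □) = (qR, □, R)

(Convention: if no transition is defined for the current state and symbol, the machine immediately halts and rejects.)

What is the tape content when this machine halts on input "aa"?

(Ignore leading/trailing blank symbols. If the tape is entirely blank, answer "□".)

Execution trace:
Initial: [q0]aa
Step 1: δ(q0, a) = (qA, a, R) → a[qA]a

The machine reaches the accept state qA and halts.

Final tape (ignoring leading/trailing blanks): aa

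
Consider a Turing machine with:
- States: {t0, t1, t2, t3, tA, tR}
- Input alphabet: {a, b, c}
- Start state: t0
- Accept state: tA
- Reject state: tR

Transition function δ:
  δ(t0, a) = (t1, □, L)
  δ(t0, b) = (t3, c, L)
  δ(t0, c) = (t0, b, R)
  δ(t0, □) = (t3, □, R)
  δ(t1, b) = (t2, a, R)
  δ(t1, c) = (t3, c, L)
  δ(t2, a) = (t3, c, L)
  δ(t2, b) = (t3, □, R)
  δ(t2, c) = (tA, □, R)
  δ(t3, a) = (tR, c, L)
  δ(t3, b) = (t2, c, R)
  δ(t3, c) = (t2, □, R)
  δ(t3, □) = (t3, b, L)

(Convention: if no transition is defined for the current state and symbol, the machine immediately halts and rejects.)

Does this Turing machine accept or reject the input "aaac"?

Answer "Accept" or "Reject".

Execution trace:
Initial: [t0]aaac
Step 1: δ(t0, a) = (t1, □, L) → [t1]□□aac

No transition is defined for δ(t1, □). By convention the machine halts and rejects.

Answer: Reject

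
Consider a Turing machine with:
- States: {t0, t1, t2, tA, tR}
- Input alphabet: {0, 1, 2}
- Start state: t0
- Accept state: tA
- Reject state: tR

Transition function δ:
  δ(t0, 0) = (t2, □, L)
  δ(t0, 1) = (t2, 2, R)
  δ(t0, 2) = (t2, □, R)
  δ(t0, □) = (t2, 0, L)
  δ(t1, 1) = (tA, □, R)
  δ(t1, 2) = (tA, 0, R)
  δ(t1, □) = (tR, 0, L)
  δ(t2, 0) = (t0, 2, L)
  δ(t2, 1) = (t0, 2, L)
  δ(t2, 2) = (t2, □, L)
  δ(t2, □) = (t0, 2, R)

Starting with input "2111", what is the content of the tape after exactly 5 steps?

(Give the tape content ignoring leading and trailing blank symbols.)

Execution trace:
Initial: [t0]2111
Step 1: δ(t0, 2) = (t2, □, R) → □[t2]111
Step 2: δ(t2, 1) = (t0, 2, L) → [t0]□211
Step 3: δ(t0, □) = (t2, 0, L) → [t2]□0211
Step 4: δ(t2, □) = (t0, 2, R) → 2[t0]0211
Step 5: δ(t0, 0) = (t2, □, L) → [t2]2□211

After 5 steps, the tape (ignoring leading/trailing blanks) is: 2□211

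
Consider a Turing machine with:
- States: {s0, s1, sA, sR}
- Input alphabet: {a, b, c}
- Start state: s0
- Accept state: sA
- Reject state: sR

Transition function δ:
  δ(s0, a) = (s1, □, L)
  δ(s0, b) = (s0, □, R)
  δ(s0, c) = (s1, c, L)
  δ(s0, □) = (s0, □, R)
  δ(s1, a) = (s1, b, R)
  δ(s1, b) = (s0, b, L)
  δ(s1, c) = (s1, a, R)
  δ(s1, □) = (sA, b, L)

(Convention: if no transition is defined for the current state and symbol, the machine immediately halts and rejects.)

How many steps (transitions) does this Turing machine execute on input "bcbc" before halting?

Execution trace:
Initial: [s0]bcbc
Step 1: δ(s0, b) = (s0, □, R) → □[s0]cbc
Step 2: δ(s0, c) = (s1, c, L) → [s1]□cbc
Step 3: δ(s1, □) = (sA, b, L) → [sA]□bcbc

The machine reaches the accept state sA and halts.

The machine executed 3 steps before halting.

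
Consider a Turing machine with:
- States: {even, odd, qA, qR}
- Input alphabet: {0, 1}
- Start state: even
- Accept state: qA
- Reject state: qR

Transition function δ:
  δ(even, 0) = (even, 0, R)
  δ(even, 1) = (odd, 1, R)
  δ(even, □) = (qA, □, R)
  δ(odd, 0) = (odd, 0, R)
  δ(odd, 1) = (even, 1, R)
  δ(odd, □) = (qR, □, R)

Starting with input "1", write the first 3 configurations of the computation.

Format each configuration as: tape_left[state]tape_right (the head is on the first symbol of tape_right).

Transitions applied:
Step 1: δ(even, 1) = (odd, 1, R)
Step 2: δ(odd, □) = (qR, □, R)

The first 3 configurations are:
[even]1 ⊢ 1[odd]□ ⊢ 1□[qR]□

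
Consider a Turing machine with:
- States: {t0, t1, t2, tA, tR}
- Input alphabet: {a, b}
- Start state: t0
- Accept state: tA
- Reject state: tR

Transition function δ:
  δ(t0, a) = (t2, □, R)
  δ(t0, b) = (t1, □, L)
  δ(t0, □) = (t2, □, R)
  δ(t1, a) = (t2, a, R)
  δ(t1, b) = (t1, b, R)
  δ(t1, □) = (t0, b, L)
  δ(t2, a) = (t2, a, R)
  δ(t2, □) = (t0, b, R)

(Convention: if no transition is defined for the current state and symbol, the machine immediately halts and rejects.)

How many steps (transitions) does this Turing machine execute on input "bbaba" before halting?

Execution trace:
Initial: [t0]bbaba
Step 1: δ(t0, b) = (t1, □, L) → [t1]□□baba
Step 2: δ(t1, □) = (t0, b, L) → [t0]□b□baba
Step 3: δ(t0, □) = (t2, □, R) → □[t2]b□baba

No transition is defined for δ(t2, b). By convention the machine halts and rejects.

The machine executed 3 steps before halting.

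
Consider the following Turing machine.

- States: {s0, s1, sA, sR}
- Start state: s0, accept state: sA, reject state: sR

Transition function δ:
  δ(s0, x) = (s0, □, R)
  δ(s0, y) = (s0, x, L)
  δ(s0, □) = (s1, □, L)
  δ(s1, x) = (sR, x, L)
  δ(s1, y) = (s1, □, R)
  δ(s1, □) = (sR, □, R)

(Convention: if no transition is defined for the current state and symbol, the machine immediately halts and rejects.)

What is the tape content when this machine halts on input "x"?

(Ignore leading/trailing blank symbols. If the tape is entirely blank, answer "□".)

Execution trace:
Initial: [s0]x
Step 1: δ(s0, x) = (s0, □, R) → □[s0]□
Step 2: δ(s0, □) = (s1, □, L) → [s1]□□
Step 3: δ(s1, □) = (sR, □, R) → □[sR]□

The machine reaches the reject state sR and halts.

Final tape (ignoring leading/trailing blanks): □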